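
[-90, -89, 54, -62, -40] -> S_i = Random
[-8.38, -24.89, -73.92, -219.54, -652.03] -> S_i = -8.38*2.97^i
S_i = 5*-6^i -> [5, -30, 180, -1080, 6480]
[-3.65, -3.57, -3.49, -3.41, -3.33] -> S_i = -3.65 + 0.08*i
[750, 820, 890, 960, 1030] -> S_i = 750 + 70*i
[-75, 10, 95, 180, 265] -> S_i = -75 + 85*i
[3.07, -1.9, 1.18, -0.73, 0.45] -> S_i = 3.07*(-0.62)^i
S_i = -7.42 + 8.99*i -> [-7.42, 1.57, 10.56, 19.55, 28.54]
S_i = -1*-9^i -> [-1, 9, -81, 729, -6561]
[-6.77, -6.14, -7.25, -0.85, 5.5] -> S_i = Random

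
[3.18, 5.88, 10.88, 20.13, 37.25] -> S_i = 3.18*1.85^i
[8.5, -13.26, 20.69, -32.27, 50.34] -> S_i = 8.50*(-1.56)^i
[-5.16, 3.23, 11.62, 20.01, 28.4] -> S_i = -5.16 + 8.39*i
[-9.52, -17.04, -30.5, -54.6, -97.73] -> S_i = -9.52*1.79^i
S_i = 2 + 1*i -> [2, 3, 4, 5, 6]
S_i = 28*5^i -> [28, 140, 700, 3500, 17500]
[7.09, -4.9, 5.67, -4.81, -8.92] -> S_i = Random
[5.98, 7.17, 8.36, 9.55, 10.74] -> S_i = 5.98 + 1.19*i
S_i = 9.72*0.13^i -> [9.72, 1.26, 0.16, 0.02, 0.0]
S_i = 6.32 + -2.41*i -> [6.32, 3.91, 1.5, -0.91, -3.32]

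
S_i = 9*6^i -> [9, 54, 324, 1944, 11664]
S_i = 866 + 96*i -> [866, 962, 1058, 1154, 1250]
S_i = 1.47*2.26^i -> [1.47, 3.32, 7.51, 16.97, 38.35]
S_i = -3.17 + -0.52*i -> [-3.17, -3.69, -4.21, -4.73, -5.25]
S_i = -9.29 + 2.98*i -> [-9.29, -6.31, -3.33, -0.35, 2.63]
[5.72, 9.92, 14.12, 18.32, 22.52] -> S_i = 5.72 + 4.20*i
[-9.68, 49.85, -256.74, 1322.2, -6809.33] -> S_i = -9.68*(-5.15)^i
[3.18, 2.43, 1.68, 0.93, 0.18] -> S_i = 3.18 + -0.75*i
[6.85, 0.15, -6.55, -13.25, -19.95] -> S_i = 6.85 + -6.70*i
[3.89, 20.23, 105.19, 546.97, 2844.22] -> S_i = 3.89*5.20^i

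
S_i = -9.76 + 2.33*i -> [-9.76, -7.43, -5.1, -2.77, -0.44]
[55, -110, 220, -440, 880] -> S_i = 55*-2^i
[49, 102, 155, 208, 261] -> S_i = 49 + 53*i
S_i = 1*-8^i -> [1, -8, 64, -512, 4096]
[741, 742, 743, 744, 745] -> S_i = 741 + 1*i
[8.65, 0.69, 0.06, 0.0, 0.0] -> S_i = 8.65*0.08^i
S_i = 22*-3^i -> [22, -66, 198, -594, 1782]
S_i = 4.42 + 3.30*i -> [4.42, 7.72, 11.02, 14.32, 17.62]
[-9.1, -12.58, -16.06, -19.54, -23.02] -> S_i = -9.10 + -3.48*i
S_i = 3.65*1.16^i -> [3.65, 4.23, 4.91, 5.7, 6.61]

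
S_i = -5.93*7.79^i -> [-5.93, -46.19, -359.86, -2803.28, -21837.58]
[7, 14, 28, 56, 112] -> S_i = 7*2^i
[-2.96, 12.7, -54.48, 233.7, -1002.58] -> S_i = -2.96*(-4.29)^i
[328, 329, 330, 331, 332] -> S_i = 328 + 1*i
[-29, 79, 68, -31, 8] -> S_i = Random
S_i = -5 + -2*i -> [-5, -7, -9, -11, -13]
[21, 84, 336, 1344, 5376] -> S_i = 21*4^i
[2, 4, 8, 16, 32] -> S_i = 2*2^i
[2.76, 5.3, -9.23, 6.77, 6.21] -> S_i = Random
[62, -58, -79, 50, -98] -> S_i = Random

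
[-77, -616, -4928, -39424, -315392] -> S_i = -77*8^i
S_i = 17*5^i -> [17, 85, 425, 2125, 10625]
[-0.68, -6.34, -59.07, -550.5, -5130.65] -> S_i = -0.68*9.32^i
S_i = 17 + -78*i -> [17, -61, -139, -217, -295]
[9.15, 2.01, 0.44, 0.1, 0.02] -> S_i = 9.15*0.22^i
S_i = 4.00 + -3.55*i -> [4.0, 0.45, -3.1, -6.65, -10.2]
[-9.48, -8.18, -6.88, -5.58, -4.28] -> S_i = -9.48 + 1.30*i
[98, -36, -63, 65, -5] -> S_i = Random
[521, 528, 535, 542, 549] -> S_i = 521 + 7*i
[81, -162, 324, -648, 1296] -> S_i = 81*-2^i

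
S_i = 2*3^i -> [2, 6, 18, 54, 162]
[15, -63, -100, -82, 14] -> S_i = Random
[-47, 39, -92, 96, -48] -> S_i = Random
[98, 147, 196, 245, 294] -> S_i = 98 + 49*i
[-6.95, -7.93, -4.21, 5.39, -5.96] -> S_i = Random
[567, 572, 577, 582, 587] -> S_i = 567 + 5*i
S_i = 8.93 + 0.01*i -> [8.93, 8.94, 8.95, 8.96, 8.97]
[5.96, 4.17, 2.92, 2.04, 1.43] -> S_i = 5.96*0.70^i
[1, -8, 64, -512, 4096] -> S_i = 1*-8^i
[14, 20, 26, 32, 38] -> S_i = 14 + 6*i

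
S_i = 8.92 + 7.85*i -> [8.92, 16.77, 24.62, 32.47, 40.32]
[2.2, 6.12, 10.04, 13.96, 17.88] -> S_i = 2.20 + 3.92*i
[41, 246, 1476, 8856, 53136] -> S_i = 41*6^i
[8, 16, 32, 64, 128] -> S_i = 8*2^i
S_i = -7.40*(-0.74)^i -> [-7.4, 5.48, -4.05, 3.0, -2.22]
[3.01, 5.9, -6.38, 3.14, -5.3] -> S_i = Random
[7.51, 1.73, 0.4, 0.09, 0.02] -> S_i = 7.51*0.23^i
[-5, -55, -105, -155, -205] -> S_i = -5 + -50*i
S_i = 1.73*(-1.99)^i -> [1.73, -3.44, 6.85, -13.63, 27.13]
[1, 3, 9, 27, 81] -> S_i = 1*3^i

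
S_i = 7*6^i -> [7, 42, 252, 1512, 9072]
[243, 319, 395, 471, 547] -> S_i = 243 + 76*i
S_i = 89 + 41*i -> [89, 130, 171, 212, 253]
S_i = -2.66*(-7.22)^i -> [-2.66, 19.21, -138.66, 1001.14, -7228.2]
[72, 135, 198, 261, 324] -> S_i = 72 + 63*i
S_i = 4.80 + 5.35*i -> [4.8, 10.15, 15.5, 20.85, 26.2]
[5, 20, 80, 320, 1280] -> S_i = 5*4^i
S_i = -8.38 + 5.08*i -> [-8.38, -3.3, 1.78, 6.86, 11.94]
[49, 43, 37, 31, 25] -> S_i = 49 + -6*i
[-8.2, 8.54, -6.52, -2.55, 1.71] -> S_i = Random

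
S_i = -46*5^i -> [-46, -230, -1150, -5750, -28750]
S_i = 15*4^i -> [15, 60, 240, 960, 3840]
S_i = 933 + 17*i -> [933, 950, 967, 984, 1001]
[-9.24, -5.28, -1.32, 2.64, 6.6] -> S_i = -9.24 + 3.96*i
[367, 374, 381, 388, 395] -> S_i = 367 + 7*i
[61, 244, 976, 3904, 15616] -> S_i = 61*4^i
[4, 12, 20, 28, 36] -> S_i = 4 + 8*i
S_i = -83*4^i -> [-83, -332, -1328, -5312, -21248]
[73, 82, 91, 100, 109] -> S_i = 73 + 9*i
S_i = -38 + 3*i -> [-38, -35, -32, -29, -26]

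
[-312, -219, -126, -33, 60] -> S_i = -312 + 93*i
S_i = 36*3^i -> [36, 108, 324, 972, 2916]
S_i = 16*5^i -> [16, 80, 400, 2000, 10000]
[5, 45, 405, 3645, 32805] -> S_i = 5*9^i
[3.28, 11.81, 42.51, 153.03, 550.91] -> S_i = 3.28*3.60^i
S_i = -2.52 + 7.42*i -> [-2.52, 4.9, 12.32, 19.74, 27.16]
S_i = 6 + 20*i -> [6, 26, 46, 66, 86]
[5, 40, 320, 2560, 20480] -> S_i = 5*8^i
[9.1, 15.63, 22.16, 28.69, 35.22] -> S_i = 9.10 + 6.53*i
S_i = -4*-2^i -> [-4, 8, -16, 32, -64]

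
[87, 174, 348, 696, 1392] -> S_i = 87*2^i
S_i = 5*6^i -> [5, 30, 180, 1080, 6480]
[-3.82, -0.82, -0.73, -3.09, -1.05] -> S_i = Random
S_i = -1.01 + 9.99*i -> [-1.01, 8.98, 18.97, 28.96, 38.95]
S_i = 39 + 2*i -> [39, 41, 43, 45, 47]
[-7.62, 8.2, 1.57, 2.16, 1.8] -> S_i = Random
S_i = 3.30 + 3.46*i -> [3.3, 6.76, 10.22, 13.68, 17.14]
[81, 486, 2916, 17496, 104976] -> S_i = 81*6^i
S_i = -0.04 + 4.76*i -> [-0.04, 4.72, 9.48, 14.24, 19.0]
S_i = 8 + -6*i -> [8, 2, -4, -10, -16]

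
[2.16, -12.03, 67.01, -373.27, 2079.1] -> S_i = 2.16*(-5.57)^i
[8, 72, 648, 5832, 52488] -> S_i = 8*9^i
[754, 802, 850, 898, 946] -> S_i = 754 + 48*i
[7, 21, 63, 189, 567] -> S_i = 7*3^i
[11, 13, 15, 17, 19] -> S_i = 11 + 2*i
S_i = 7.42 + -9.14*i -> [7.42, -1.72, -10.86, -20.0, -29.14]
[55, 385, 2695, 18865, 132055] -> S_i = 55*7^i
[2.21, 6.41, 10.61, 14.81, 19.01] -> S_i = 2.21 + 4.20*i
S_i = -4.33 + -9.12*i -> [-4.33, -13.45, -22.57, -31.69, -40.81]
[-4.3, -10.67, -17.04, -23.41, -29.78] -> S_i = -4.30 + -6.37*i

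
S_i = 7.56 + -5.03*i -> [7.56, 2.53, -2.5, -7.53, -12.56]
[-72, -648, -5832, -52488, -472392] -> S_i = -72*9^i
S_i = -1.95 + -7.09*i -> [-1.95, -9.04, -16.13, -23.22, -30.31]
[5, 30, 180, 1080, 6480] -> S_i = 5*6^i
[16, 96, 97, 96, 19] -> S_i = Random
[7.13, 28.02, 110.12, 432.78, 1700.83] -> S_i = 7.13*3.93^i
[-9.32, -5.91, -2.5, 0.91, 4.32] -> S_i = -9.32 + 3.41*i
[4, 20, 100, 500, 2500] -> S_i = 4*5^i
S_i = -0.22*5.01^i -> [-0.22, -1.1, -5.52, -27.67, -138.6]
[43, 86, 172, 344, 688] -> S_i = 43*2^i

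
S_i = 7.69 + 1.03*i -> [7.69, 8.72, 9.75, 10.78, 11.81]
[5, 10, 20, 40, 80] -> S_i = 5*2^i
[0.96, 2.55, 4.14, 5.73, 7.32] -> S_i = 0.96 + 1.59*i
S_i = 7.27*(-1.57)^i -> [7.27, -11.41, 17.92, -28.13, 44.17]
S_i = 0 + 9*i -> [0, 9, 18, 27, 36]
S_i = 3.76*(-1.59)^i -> [3.76, -5.98, 9.51, -15.11, 24.03]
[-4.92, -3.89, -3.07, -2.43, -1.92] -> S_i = -4.92*0.79^i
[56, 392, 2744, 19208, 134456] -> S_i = 56*7^i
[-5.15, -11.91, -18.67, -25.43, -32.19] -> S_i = -5.15 + -6.76*i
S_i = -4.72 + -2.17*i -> [-4.72, -6.89, -9.06, -11.23, -13.4]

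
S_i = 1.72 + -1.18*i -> [1.72, 0.54, -0.64, -1.82, -3.0]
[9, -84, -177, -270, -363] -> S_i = 9 + -93*i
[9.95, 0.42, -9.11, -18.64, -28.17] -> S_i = 9.95 + -9.53*i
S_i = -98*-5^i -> [-98, 490, -2450, 12250, -61250]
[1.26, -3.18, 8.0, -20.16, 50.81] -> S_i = 1.26*(-2.52)^i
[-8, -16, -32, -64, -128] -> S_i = -8*2^i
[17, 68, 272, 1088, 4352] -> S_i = 17*4^i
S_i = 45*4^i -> [45, 180, 720, 2880, 11520]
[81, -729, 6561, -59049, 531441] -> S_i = 81*-9^i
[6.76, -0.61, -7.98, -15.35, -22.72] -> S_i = 6.76 + -7.37*i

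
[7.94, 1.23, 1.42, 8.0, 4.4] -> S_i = Random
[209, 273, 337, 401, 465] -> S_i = 209 + 64*i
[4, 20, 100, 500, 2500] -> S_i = 4*5^i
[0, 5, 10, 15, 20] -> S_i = 0 + 5*i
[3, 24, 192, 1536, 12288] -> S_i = 3*8^i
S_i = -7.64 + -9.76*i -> [-7.64, -17.4, -27.16, -36.92, -46.68]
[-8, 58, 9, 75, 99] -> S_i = Random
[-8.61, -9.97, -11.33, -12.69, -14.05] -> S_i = -8.61 + -1.36*i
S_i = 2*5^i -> [2, 10, 50, 250, 1250]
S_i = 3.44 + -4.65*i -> [3.44, -1.21, -5.86, -10.51, -15.16]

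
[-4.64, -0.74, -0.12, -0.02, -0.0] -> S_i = -4.64*0.16^i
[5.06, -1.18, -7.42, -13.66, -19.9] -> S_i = 5.06 + -6.24*i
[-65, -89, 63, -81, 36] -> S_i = Random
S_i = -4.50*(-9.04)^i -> [-4.5, 40.68, -367.75, 3324.43, -30052.89]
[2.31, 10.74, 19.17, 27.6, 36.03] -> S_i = 2.31 + 8.43*i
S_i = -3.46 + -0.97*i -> [-3.46, -4.43, -5.4, -6.37, -7.34]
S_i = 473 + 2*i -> [473, 475, 477, 479, 481]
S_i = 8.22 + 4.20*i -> [8.22, 12.42, 16.62, 20.82, 25.02]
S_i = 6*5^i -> [6, 30, 150, 750, 3750]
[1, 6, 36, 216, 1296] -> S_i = 1*6^i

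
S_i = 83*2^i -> [83, 166, 332, 664, 1328]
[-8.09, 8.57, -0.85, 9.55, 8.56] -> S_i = Random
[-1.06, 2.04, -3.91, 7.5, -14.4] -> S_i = -1.06*(-1.92)^i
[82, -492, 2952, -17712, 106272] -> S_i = 82*-6^i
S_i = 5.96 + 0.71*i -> [5.96, 6.67, 7.38, 8.09, 8.8]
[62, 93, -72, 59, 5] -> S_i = Random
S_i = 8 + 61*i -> [8, 69, 130, 191, 252]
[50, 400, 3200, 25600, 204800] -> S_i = 50*8^i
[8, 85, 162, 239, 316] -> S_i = 8 + 77*i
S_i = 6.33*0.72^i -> [6.33, 4.56, 3.28, 2.36, 1.7]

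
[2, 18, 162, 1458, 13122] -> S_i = 2*9^i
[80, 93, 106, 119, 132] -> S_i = 80 + 13*i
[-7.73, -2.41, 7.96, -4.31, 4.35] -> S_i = Random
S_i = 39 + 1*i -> [39, 40, 41, 42, 43]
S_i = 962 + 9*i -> [962, 971, 980, 989, 998]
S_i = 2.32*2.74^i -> [2.32, 6.36, 17.42, 47.72, 130.76]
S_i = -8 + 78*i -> [-8, 70, 148, 226, 304]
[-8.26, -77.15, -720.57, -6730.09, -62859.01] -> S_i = -8.26*9.34^i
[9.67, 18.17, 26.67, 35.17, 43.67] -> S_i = 9.67 + 8.50*i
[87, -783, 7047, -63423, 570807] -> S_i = 87*-9^i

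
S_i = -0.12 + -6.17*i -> [-0.12, -6.29, -12.46, -18.63, -24.8]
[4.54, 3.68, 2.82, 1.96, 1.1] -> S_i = 4.54 + -0.86*i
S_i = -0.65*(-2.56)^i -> [-0.65, 1.66, -4.26, 10.91, -27.92]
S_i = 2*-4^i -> [2, -8, 32, -128, 512]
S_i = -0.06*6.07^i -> [-0.06, -0.36, -2.21, -13.42, -81.45]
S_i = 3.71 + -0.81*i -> [3.71, 2.9, 2.09, 1.28, 0.47]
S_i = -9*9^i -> [-9, -81, -729, -6561, -59049]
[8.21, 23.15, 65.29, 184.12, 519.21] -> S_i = 8.21*2.82^i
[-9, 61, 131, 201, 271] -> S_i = -9 + 70*i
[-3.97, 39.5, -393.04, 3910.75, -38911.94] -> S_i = -3.97*(-9.95)^i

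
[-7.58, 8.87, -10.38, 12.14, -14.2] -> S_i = -7.58*(-1.17)^i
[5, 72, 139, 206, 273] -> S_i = 5 + 67*i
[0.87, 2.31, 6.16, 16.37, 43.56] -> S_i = 0.87*2.66^i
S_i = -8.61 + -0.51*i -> [-8.61, -9.12, -9.63, -10.14, -10.65]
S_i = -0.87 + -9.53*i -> [-0.87, -10.4, -19.93, -29.46, -38.99]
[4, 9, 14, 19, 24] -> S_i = 4 + 5*i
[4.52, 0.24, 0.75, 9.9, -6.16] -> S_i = Random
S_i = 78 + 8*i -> [78, 86, 94, 102, 110]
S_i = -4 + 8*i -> [-4, 4, 12, 20, 28]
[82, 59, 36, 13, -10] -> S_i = 82 + -23*i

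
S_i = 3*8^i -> [3, 24, 192, 1536, 12288]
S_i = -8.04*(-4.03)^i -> [-8.04, 32.4, -130.58, 526.22, -2120.69]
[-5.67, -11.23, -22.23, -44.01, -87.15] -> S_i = -5.67*1.98^i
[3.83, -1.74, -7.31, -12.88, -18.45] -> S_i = 3.83 + -5.57*i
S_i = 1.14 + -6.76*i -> [1.14, -5.62, -12.38, -19.14, -25.9]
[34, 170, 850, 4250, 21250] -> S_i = 34*5^i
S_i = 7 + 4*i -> [7, 11, 15, 19, 23]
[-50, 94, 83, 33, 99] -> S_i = Random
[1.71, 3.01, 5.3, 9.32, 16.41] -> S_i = 1.71*1.76^i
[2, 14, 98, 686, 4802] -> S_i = 2*7^i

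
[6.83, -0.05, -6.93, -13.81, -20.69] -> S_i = 6.83 + -6.88*i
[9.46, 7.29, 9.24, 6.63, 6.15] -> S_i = Random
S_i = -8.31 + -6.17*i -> [-8.31, -14.48, -20.65, -26.82, -32.99]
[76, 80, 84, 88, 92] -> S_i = 76 + 4*i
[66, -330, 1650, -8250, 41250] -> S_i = 66*-5^i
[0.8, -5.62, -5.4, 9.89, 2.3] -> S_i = Random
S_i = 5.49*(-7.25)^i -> [5.49, -39.8, 288.57, -2092.12, 15167.86]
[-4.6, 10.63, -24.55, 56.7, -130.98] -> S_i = -4.60*(-2.31)^i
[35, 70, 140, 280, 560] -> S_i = 35*2^i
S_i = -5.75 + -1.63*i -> [-5.75, -7.38, -9.01, -10.64, -12.27]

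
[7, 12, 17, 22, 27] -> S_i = 7 + 5*i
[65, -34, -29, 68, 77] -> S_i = Random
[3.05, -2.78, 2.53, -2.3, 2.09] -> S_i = 3.05*(-0.91)^i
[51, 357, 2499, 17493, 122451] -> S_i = 51*7^i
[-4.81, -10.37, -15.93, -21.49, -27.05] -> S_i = -4.81 + -5.56*i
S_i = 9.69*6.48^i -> [9.69, 62.79, 406.89, 2636.63, 17085.35]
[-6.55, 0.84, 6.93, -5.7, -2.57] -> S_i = Random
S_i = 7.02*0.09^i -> [7.02, 0.63, 0.06, 0.01, 0.0]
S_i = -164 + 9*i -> [-164, -155, -146, -137, -128]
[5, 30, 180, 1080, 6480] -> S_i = 5*6^i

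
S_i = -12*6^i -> [-12, -72, -432, -2592, -15552]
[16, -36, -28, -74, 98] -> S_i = Random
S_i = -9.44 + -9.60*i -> [-9.44, -19.04, -28.64, -38.24, -47.84]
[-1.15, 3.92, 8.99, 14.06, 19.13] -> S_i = -1.15 + 5.07*i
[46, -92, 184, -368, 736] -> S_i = 46*-2^i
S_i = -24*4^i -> [-24, -96, -384, -1536, -6144]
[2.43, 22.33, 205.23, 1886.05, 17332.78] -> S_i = 2.43*9.19^i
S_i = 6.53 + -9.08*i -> [6.53, -2.55, -11.63, -20.71, -29.79]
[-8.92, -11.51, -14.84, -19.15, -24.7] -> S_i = -8.92*1.29^i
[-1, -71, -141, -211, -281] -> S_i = -1 + -70*i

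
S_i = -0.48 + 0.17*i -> [-0.48, -0.31, -0.14, 0.03, 0.2]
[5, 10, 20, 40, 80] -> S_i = 5*2^i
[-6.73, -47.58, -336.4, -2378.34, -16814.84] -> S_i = -6.73*7.07^i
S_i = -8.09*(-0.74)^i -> [-8.09, 5.99, -4.43, 3.28, -2.43]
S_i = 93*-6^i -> [93, -558, 3348, -20088, 120528]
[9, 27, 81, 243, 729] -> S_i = 9*3^i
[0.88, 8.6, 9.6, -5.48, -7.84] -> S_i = Random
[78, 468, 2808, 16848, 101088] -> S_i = 78*6^i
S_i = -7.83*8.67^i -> [-7.83, -67.89, -588.57, -5102.92, -44242.35]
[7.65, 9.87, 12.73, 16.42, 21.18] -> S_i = 7.65*1.29^i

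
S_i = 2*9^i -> [2, 18, 162, 1458, 13122]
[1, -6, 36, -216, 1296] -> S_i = 1*-6^i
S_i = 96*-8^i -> [96, -768, 6144, -49152, 393216]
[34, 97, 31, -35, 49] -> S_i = Random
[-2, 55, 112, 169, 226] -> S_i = -2 + 57*i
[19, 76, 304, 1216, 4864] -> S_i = 19*4^i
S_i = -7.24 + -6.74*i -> [-7.24, -13.98, -20.72, -27.46, -34.2]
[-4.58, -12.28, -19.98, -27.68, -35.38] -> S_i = -4.58 + -7.70*i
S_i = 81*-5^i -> [81, -405, 2025, -10125, 50625]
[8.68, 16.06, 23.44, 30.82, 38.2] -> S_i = 8.68 + 7.38*i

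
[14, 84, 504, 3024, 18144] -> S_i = 14*6^i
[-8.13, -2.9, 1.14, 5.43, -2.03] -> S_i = Random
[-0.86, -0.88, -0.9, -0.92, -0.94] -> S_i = -0.86 + -0.02*i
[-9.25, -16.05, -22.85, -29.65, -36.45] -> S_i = -9.25 + -6.80*i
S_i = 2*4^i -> [2, 8, 32, 128, 512]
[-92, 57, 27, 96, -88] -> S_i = Random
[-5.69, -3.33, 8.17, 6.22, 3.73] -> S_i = Random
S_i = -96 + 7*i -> [-96, -89, -82, -75, -68]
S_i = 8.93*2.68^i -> [8.93, 23.93, 64.14, 171.89, 460.67]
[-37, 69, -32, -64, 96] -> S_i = Random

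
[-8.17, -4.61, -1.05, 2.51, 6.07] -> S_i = -8.17 + 3.56*i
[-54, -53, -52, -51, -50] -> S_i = -54 + 1*i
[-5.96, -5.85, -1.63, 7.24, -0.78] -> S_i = Random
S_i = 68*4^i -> [68, 272, 1088, 4352, 17408]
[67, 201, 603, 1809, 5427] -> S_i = 67*3^i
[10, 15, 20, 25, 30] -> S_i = 10 + 5*i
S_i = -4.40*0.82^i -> [-4.4, -3.61, -2.96, -2.43, -1.99]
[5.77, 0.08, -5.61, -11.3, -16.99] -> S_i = 5.77 + -5.69*i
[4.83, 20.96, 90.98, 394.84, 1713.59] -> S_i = 4.83*4.34^i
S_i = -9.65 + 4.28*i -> [-9.65, -5.37, -1.09, 3.19, 7.47]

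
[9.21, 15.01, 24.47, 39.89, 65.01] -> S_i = 9.21*1.63^i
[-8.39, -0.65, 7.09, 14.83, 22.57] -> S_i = -8.39 + 7.74*i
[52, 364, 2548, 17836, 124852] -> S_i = 52*7^i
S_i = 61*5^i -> [61, 305, 1525, 7625, 38125]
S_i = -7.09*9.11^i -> [-7.09, -64.59, -588.41, -5360.45, -48833.71]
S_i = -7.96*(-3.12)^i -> [-7.96, 24.84, -77.49, 241.76, -754.28]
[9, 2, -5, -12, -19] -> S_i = 9 + -7*i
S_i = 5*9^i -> [5, 45, 405, 3645, 32805]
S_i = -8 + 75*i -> [-8, 67, 142, 217, 292]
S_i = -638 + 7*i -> [-638, -631, -624, -617, -610]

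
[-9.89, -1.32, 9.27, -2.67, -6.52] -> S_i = Random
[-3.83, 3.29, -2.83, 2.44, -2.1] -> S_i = -3.83*(-0.86)^i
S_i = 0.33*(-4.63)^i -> [0.33, -1.53, 7.07, -32.75, 151.65]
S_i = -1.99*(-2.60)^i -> [-1.99, 5.17, -13.45, 34.98, -90.94]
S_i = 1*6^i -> [1, 6, 36, 216, 1296]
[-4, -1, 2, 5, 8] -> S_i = -4 + 3*i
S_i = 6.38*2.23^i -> [6.38, 14.23, 31.73, 70.75, 157.78]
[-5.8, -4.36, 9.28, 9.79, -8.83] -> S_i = Random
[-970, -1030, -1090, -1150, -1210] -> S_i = -970 + -60*i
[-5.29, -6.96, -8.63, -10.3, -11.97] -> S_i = -5.29 + -1.67*i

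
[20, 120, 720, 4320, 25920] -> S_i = 20*6^i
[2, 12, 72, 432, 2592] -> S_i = 2*6^i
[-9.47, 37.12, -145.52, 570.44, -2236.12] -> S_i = -9.47*(-3.92)^i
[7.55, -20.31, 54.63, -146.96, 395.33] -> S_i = 7.55*(-2.69)^i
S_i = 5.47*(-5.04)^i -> [5.47, -27.57, 138.95, -700.29, 3529.47]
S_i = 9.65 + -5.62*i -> [9.65, 4.03, -1.59, -7.21, -12.83]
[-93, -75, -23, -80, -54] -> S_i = Random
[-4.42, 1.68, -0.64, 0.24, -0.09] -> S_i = -4.42*(-0.38)^i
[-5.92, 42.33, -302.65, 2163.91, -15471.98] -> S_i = -5.92*(-7.15)^i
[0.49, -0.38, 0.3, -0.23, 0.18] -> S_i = 0.49*(-0.78)^i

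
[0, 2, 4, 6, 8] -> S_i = 0 + 2*i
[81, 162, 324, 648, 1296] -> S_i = 81*2^i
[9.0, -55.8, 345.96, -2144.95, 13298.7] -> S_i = 9.00*(-6.20)^i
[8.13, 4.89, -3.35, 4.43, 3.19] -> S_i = Random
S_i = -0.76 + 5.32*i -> [-0.76, 4.56, 9.88, 15.2, 20.52]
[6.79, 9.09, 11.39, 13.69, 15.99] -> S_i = 6.79 + 2.30*i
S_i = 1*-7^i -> [1, -7, 49, -343, 2401]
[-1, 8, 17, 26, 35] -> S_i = -1 + 9*i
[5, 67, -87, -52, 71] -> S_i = Random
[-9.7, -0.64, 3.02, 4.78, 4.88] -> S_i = Random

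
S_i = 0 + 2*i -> [0, 2, 4, 6, 8]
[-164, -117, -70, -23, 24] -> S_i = -164 + 47*i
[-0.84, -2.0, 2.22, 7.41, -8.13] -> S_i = Random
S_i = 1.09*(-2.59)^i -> [1.09, -2.82, 7.31, -18.94, 49.05]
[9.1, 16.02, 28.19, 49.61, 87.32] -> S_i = 9.10*1.76^i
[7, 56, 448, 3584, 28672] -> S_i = 7*8^i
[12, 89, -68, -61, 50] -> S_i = Random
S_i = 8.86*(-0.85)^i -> [8.86, -7.53, 6.4, -5.44, 4.62]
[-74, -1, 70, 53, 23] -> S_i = Random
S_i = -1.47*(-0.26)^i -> [-1.47, 0.38, -0.1, 0.03, -0.01]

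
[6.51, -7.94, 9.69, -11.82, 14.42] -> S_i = 6.51*(-1.22)^i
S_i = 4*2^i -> [4, 8, 16, 32, 64]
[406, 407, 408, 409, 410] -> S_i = 406 + 1*i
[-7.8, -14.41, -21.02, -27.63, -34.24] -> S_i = -7.80 + -6.61*i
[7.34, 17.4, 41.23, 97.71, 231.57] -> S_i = 7.34*2.37^i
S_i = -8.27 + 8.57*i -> [-8.27, 0.3, 8.87, 17.44, 26.01]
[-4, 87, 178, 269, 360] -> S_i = -4 + 91*i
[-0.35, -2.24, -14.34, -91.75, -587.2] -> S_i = -0.35*6.40^i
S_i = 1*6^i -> [1, 6, 36, 216, 1296]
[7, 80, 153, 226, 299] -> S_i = 7 + 73*i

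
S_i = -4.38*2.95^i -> [-4.38, -12.92, -38.12, -112.45, -331.71]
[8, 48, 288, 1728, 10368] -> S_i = 8*6^i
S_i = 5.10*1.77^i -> [5.1, 9.03, 15.98, 28.28, 50.06]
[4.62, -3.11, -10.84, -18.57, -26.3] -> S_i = 4.62 + -7.73*i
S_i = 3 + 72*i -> [3, 75, 147, 219, 291]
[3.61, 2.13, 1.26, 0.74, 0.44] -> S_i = 3.61*0.59^i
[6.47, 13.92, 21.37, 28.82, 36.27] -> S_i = 6.47 + 7.45*i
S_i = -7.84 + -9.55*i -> [-7.84, -17.39, -26.94, -36.49, -46.04]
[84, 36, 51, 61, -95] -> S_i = Random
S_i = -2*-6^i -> [-2, 12, -72, 432, -2592]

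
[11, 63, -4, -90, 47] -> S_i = Random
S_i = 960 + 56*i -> [960, 1016, 1072, 1128, 1184]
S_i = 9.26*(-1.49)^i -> [9.26, -13.8, 20.56, -30.63, 45.64]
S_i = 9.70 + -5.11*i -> [9.7, 4.59, -0.52, -5.63, -10.74]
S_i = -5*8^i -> [-5, -40, -320, -2560, -20480]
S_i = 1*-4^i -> [1, -4, 16, -64, 256]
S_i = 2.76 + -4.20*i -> [2.76, -1.44, -5.64, -9.84, -14.04]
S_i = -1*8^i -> [-1, -8, -64, -512, -4096]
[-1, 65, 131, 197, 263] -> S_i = -1 + 66*i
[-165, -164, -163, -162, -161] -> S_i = -165 + 1*i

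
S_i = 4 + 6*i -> [4, 10, 16, 22, 28]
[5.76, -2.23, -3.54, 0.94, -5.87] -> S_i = Random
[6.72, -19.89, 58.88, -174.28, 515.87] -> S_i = 6.72*(-2.96)^i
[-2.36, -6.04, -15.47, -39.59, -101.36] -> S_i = -2.36*2.56^i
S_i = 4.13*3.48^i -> [4.13, 14.37, 50.02, 174.06, 605.71]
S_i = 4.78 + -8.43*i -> [4.78, -3.65, -12.08, -20.51, -28.94]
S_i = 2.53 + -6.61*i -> [2.53, -4.08, -10.69, -17.3, -23.91]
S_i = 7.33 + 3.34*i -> [7.33, 10.67, 14.01, 17.35, 20.69]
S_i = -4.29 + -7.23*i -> [-4.29, -11.52, -18.75, -25.98, -33.21]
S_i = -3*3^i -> [-3, -9, -27, -81, -243]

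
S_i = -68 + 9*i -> [-68, -59, -50, -41, -32]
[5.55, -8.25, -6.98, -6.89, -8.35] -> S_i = Random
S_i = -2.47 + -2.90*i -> [-2.47, -5.37, -8.27, -11.17, -14.07]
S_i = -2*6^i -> [-2, -12, -72, -432, -2592]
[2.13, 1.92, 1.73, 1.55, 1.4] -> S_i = 2.13*0.90^i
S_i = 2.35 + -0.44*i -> [2.35, 1.91, 1.47, 1.03, 0.59]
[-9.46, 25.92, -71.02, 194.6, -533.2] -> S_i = -9.46*(-2.74)^i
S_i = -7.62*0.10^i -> [-7.62, -0.76, -0.08, -0.01, -0.0]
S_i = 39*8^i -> [39, 312, 2496, 19968, 159744]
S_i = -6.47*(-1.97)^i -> [-6.47, 12.75, -25.11, 49.47, -97.45]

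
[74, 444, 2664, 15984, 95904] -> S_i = 74*6^i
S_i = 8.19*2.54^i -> [8.19, 20.8, 52.84, 134.21, 340.89]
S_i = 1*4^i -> [1, 4, 16, 64, 256]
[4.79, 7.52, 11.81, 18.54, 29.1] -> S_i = 4.79*1.57^i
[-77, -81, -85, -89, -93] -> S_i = -77 + -4*i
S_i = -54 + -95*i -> [-54, -149, -244, -339, -434]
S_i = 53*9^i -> [53, 477, 4293, 38637, 347733]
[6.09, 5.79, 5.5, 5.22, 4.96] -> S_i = 6.09*0.95^i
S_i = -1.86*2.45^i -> [-1.86, -4.56, -11.16, -27.35, -67.02]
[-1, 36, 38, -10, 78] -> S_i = Random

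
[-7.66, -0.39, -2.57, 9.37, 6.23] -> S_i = Random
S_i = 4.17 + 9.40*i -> [4.17, 13.57, 22.97, 32.37, 41.77]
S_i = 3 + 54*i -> [3, 57, 111, 165, 219]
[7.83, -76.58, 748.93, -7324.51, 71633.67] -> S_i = 7.83*(-9.78)^i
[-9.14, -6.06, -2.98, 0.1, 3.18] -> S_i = -9.14 + 3.08*i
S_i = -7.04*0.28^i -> [-7.04, -1.97, -0.55, -0.15, -0.04]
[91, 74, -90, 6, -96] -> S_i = Random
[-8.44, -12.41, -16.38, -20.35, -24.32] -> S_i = -8.44 + -3.97*i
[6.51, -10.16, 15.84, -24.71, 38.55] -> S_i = 6.51*(-1.56)^i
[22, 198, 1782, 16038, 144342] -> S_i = 22*9^i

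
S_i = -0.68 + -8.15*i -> [-0.68, -8.83, -16.98, -25.13, -33.28]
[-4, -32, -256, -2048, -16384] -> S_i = -4*8^i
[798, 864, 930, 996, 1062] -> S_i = 798 + 66*i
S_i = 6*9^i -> [6, 54, 486, 4374, 39366]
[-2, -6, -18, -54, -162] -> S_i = -2*3^i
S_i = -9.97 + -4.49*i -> [-9.97, -14.46, -18.95, -23.44, -27.93]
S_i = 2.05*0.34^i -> [2.05, 0.7, 0.24, 0.08, 0.03]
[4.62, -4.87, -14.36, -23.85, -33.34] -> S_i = 4.62 + -9.49*i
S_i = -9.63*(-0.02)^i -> [-9.63, 0.19, -0.0, 0.0, -0.0]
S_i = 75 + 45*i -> [75, 120, 165, 210, 255]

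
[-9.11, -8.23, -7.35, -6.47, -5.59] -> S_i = -9.11 + 0.88*i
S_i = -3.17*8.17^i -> [-3.17, -25.9, -211.59, -1728.72, -14123.67]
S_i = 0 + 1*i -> [0, 1, 2, 3, 4]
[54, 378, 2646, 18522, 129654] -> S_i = 54*7^i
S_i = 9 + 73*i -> [9, 82, 155, 228, 301]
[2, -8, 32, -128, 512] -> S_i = 2*-4^i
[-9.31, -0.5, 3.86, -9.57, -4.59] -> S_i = Random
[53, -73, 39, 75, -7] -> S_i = Random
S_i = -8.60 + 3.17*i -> [-8.6, -5.43, -2.26, 0.91, 4.08]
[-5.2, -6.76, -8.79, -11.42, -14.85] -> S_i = -5.20*1.30^i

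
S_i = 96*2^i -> [96, 192, 384, 768, 1536]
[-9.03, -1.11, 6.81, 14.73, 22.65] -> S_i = -9.03 + 7.92*i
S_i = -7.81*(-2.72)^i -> [-7.81, 21.24, -57.78, 157.17, -427.49]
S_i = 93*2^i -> [93, 186, 372, 744, 1488]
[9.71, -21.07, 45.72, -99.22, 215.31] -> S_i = 9.71*(-2.17)^i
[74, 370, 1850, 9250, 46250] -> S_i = 74*5^i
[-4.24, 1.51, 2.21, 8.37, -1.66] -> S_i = Random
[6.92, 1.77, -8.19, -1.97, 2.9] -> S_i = Random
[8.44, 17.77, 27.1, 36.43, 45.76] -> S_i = 8.44 + 9.33*i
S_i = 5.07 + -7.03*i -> [5.07, -1.96, -8.99, -16.02, -23.05]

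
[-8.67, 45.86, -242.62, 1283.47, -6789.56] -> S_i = -8.67*(-5.29)^i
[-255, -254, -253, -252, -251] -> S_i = -255 + 1*i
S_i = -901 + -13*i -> [-901, -914, -927, -940, -953]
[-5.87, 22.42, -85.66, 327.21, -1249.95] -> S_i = -5.87*(-3.82)^i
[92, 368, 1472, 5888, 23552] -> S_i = 92*4^i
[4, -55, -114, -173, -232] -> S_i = 4 + -59*i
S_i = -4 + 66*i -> [-4, 62, 128, 194, 260]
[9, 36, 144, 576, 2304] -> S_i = 9*4^i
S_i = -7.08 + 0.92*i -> [-7.08, -6.16, -5.24, -4.32, -3.4]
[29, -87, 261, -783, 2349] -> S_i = 29*-3^i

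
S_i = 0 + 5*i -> [0, 5, 10, 15, 20]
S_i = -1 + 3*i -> [-1, 2, 5, 8, 11]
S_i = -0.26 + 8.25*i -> [-0.26, 7.99, 16.24, 24.49, 32.74]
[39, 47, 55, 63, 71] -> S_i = 39 + 8*i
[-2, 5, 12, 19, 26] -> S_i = -2 + 7*i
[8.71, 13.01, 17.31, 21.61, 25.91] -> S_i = 8.71 + 4.30*i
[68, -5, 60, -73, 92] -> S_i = Random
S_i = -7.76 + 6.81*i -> [-7.76, -0.95, 5.86, 12.67, 19.48]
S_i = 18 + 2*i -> [18, 20, 22, 24, 26]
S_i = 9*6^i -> [9, 54, 324, 1944, 11664]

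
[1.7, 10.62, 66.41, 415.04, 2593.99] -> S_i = 1.70*6.25^i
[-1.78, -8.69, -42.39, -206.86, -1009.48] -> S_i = -1.78*4.88^i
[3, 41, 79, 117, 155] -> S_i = 3 + 38*i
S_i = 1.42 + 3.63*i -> [1.42, 5.05, 8.68, 12.31, 15.94]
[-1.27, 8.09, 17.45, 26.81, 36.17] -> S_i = -1.27 + 9.36*i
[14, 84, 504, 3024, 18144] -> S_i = 14*6^i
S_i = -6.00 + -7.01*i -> [-6.0, -13.01, -20.02, -27.03, -34.04]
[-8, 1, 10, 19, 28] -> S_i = -8 + 9*i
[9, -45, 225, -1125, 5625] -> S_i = 9*-5^i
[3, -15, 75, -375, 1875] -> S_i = 3*-5^i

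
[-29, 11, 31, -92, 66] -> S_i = Random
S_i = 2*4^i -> [2, 8, 32, 128, 512]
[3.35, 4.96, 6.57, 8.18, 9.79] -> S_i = 3.35 + 1.61*i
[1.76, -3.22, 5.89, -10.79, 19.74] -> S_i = 1.76*(-1.83)^i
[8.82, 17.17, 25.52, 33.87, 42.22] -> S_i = 8.82 + 8.35*i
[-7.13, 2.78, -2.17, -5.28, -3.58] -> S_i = Random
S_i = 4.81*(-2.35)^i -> [4.81, -11.3, 26.56, -62.42, 146.7]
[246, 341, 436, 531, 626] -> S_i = 246 + 95*i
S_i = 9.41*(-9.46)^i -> [9.41, -89.02, 842.12, -7966.42, 75362.3]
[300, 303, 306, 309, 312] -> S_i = 300 + 3*i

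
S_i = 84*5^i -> [84, 420, 2100, 10500, 52500]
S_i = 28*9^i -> [28, 252, 2268, 20412, 183708]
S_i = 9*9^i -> [9, 81, 729, 6561, 59049]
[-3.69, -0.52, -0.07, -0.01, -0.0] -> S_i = -3.69*0.14^i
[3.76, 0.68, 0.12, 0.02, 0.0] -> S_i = 3.76*0.18^i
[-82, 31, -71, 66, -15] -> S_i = Random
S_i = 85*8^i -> [85, 680, 5440, 43520, 348160]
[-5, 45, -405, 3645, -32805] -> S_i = -5*-9^i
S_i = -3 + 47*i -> [-3, 44, 91, 138, 185]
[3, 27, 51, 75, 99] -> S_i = 3 + 24*i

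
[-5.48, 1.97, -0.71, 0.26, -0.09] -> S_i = -5.48*(-0.36)^i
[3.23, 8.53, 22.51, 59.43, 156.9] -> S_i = 3.23*2.64^i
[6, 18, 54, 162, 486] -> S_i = 6*3^i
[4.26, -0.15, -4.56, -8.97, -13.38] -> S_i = 4.26 + -4.41*i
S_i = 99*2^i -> [99, 198, 396, 792, 1584]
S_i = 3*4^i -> [3, 12, 48, 192, 768]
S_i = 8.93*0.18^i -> [8.93, 1.61, 0.29, 0.05, 0.01]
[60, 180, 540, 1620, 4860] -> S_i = 60*3^i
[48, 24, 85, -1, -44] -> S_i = Random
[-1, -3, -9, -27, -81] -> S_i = -1*3^i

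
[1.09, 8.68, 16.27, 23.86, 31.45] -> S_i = 1.09 + 7.59*i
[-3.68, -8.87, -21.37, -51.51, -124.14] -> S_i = -3.68*2.41^i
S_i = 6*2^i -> [6, 12, 24, 48, 96]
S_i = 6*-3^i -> [6, -18, 54, -162, 486]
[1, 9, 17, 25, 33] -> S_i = 1 + 8*i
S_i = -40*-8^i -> [-40, 320, -2560, 20480, -163840]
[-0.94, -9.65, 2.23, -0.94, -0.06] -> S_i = Random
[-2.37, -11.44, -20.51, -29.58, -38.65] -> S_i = -2.37 + -9.07*i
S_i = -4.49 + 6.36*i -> [-4.49, 1.87, 8.23, 14.59, 20.95]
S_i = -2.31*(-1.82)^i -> [-2.31, 4.2, -7.65, 13.93, -25.35]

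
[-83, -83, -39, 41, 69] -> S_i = Random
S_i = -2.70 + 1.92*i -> [-2.7, -0.78, 1.14, 3.06, 4.98]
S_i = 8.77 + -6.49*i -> [8.77, 2.28, -4.21, -10.7, -17.19]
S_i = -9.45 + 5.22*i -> [-9.45, -4.23, 0.99, 6.21, 11.43]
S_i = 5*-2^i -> [5, -10, 20, -40, 80]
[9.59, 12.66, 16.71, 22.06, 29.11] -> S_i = 9.59*1.32^i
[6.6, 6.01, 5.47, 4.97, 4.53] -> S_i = 6.60*0.91^i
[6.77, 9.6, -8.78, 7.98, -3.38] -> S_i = Random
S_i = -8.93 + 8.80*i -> [-8.93, -0.13, 8.67, 17.47, 26.27]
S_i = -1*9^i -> [-1, -9, -81, -729, -6561]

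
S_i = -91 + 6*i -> [-91, -85, -79, -73, -67]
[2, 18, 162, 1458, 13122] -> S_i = 2*9^i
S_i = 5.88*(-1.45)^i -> [5.88, -8.53, 12.36, -17.93, 25.99]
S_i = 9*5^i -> [9, 45, 225, 1125, 5625]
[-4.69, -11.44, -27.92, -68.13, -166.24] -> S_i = -4.69*2.44^i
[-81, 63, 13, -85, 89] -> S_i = Random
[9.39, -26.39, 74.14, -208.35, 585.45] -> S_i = 9.39*(-2.81)^i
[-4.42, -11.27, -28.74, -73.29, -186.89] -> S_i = -4.42*2.55^i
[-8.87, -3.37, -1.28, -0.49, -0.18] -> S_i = -8.87*0.38^i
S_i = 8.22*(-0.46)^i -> [8.22, -3.78, 1.74, -0.8, 0.37]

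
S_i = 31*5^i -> [31, 155, 775, 3875, 19375]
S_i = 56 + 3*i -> [56, 59, 62, 65, 68]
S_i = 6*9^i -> [6, 54, 486, 4374, 39366]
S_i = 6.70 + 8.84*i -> [6.7, 15.54, 24.38, 33.22, 42.06]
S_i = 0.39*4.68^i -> [0.39, 1.83, 8.54, 39.98, 187.09]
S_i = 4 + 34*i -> [4, 38, 72, 106, 140]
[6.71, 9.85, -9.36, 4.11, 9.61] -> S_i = Random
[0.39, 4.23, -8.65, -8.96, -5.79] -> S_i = Random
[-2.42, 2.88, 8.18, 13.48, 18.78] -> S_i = -2.42 + 5.30*i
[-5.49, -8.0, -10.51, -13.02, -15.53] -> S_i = -5.49 + -2.51*i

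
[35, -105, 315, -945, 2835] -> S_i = 35*-3^i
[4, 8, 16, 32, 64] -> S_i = 4*2^i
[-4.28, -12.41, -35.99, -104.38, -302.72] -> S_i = -4.28*2.90^i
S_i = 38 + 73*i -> [38, 111, 184, 257, 330]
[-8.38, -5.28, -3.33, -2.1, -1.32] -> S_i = -8.38*0.63^i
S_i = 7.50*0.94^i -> [7.5, 7.05, 6.63, 6.23, 5.86]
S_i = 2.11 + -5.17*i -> [2.11, -3.06, -8.23, -13.4, -18.57]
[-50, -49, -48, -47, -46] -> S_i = -50 + 1*i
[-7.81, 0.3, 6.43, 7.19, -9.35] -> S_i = Random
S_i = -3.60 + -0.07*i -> [-3.6, -3.67, -3.74, -3.81, -3.88]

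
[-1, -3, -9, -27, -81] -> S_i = -1*3^i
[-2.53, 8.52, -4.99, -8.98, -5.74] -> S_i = Random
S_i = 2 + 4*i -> [2, 6, 10, 14, 18]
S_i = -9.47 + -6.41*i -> [-9.47, -15.88, -22.29, -28.7, -35.11]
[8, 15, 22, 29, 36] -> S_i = 8 + 7*i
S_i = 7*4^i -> [7, 28, 112, 448, 1792]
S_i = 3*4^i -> [3, 12, 48, 192, 768]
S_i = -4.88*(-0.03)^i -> [-4.88, 0.15, -0.0, 0.0, -0.0]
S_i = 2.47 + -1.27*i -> [2.47, 1.2, -0.07, -1.34, -2.61]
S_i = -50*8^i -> [-50, -400, -3200, -25600, -204800]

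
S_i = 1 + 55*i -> [1, 56, 111, 166, 221]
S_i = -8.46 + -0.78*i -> [-8.46, -9.24, -10.02, -10.8, -11.58]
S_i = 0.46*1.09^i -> [0.46, 0.5, 0.55, 0.6, 0.65]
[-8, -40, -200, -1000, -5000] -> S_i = -8*5^i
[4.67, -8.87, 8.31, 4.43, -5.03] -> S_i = Random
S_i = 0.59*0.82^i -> [0.59, 0.48, 0.4, 0.33, 0.27]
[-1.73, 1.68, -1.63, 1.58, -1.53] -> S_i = -1.73*(-0.97)^i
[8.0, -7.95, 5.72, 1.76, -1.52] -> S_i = Random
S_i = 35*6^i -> [35, 210, 1260, 7560, 45360]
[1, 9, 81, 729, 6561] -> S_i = 1*9^i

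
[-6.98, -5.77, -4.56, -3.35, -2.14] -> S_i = -6.98 + 1.21*i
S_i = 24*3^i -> [24, 72, 216, 648, 1944]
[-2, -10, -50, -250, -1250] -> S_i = -2*5^i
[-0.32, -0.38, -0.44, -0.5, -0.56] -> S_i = -0.32 + -0.06*i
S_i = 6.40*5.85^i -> [6.4, 37.44, 219.02, 1281.29, 7495.55]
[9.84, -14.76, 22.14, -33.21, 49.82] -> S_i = 9.84*(-1.50)^i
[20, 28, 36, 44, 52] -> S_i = 20 + 8*i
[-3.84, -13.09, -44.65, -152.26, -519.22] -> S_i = -3.84*3.41^i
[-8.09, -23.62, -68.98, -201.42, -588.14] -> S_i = -8.09*2.92^i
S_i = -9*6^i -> [-9, -54, -324, -1944, -11664]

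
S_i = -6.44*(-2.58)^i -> [-6.44, 16.62, -42.87, 110.6, -285.34]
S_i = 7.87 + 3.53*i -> [7.87, 11.4, 14.93, 18.46, 21.99]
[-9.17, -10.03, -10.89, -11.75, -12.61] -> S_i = -9.17 + -0.86*i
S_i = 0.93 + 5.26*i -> [0.93, 6.19, 11.45, 16.71, 21.97]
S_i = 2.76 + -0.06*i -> [2.76, 2.7, 2.64, 2.58, 2.52]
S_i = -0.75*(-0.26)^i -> [-0.75, 0.2, -0.05, 0.01, -0.0]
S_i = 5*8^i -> [5, 40, 320, 2560, 20480]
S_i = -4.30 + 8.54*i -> [-4.3, 4.24, 12.78, 21.32, 29.86]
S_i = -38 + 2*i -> [-38, -36, -34, -32, -30]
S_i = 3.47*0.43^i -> [3.47, 1.49, 0.64, 0.28, 0.12]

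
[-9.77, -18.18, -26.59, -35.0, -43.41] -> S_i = -9.77 + -8.41*i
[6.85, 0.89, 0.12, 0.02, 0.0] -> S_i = 6.85*0.13^i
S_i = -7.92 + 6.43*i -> [-7.92, -1.49, 4.94, 11.37, 17.8]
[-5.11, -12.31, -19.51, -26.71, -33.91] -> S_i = -5.11 + -7.20*i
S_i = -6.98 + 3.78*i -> [-6.98, -3.2, 0.58, 4.36, 8.14]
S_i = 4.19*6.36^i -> [4.19, 26.65, 169.48, 1077.92, 6855.55]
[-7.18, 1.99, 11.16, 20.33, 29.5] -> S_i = -7.18 + 9.17*i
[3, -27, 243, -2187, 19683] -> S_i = 3*-9^i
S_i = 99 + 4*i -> [99, 103, 107, 111, 115]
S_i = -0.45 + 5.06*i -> [-0.45, 4.61, 9.67, 14.73, 19.79]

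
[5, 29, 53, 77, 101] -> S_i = 5 + 24*i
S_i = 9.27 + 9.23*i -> [9.27, 18.5, 27.73, 36.96, 46.19]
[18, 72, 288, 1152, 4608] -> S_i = 18*4^i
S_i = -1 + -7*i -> [-1, -8, -15, -22, -29]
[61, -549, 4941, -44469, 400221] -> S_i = 61*-9^i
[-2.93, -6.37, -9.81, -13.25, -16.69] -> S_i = -2.93 + -3.44*i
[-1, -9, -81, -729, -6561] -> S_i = -1*9^i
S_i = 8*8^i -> [8, 64, 512, 4096, 32768]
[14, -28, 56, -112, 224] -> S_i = 14*-2^i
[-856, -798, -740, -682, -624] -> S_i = -856 + 58*i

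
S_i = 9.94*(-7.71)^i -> [9.94, -76.64, 590.87, -4555.64, 35123.99]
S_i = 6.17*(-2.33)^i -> [6.17, -14.38, 33.5, -78.05, 181.85]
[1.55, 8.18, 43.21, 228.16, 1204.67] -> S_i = 1.55*5.28^i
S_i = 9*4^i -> [9, 36, 144, 576, 2304]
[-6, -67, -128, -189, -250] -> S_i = -6 + -61*i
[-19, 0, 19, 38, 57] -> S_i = -19 + 19*i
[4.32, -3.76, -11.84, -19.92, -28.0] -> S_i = 4.32 + -8.08*i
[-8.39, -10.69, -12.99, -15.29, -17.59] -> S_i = -8.39 + -2.30*i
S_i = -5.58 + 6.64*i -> [-5.58, 1.06, 7.7, 14.34, 20.98]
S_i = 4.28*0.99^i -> [4.28, 4.24, 4.19, 4.15, 4.11]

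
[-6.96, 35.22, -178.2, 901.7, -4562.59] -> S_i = -6.96*(-5.06)^i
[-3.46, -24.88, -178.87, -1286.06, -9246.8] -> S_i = -3.46*7.19^i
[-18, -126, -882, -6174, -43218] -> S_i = -18*7^i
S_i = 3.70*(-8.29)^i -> [3.7, -30.67, 254.28, -2107.97, 17475.11]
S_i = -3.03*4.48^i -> [-3.03, -13.57, -60.81, -272.44, -1220.55]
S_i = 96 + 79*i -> [96, 175, 254, 333, 412]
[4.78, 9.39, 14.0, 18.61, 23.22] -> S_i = 4.78 + 4.61*i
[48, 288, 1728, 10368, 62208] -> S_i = 48*6^i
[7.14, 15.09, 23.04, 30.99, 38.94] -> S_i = 7.14 + 7.95*i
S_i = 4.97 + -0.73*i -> [4.97, 4.24, 3.51, 2.78, 2.05]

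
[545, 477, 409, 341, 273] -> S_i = 545 + -68*i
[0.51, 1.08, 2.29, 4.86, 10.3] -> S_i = 0.51*2.12^i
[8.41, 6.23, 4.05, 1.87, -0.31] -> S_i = 8.41 + -2.18*i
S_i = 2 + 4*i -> [2, 6, 10, 14, 18]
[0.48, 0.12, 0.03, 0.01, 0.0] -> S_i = 0.48*0.24^i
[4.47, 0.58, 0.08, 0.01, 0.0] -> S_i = 4.47*0.13^i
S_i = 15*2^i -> [15, 30, 60, 120, 240]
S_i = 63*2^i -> [63, 126, 252, 504, 1008]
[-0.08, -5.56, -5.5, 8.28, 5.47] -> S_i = Random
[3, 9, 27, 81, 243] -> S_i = 3*3^i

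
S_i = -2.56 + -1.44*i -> [-2.56, -4.0, -5.44, -6.88, -8.32]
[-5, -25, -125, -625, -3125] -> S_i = -5*5^i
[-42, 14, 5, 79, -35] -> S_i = Random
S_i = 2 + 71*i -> [2, 73, 144, 215, 286]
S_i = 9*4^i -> [9, 36, 144, 576, 2304]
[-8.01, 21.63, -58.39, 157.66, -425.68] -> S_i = -8.01*(-2.70)^i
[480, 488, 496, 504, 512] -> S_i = 480 + 8*i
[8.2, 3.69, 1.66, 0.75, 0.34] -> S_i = 8.20*0.45^i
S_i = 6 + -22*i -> [6, -16, -38, -60, -82]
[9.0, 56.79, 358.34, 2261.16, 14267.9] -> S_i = 9.00*6.31^i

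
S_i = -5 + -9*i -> [-5, -14, -23, -32, -41]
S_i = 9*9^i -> [9, 81, 729, 6561, 59049]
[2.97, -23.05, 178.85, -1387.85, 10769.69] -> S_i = 2.97*(-7.76)^i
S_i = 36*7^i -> [36, 252, 1764, 12348, 86436]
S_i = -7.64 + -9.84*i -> [-7.64, -17.48, -27.32, -37.16, -47.0]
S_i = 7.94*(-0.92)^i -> [7.94, -7.3, 6.72, -6.18, 5.69]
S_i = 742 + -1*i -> [742, 741, 740, 739, 738]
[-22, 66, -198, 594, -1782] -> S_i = -22*-3^i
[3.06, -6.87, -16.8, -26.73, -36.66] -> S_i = 3.06 + -9.93*i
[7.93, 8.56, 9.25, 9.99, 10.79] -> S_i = 7.93*1.08^i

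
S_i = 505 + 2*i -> [505, 507, 509, 511, 513]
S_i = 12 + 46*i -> [12, 58, 104, 150, 196]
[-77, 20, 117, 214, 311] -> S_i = -77 + 97*i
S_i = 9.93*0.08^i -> [9.93, 0.79, 0.06, 0.01, 0.0]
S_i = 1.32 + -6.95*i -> [1.32, -5.63, -12.58, -19.53, -26.48]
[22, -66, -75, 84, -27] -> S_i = Random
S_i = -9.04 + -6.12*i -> [-9.04, -15.16, -21.28, -27.4, -33.52]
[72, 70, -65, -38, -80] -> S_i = Random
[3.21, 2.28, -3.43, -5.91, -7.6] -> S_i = Random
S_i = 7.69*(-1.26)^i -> [7.69, -9.69, 12.21, -15.38, 19.38]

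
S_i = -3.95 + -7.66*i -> [-3.95, -11.61, -19.27, -26.93, -34.59]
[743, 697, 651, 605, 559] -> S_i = 743 + -46*i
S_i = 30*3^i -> [30, 90, 270, 810, 2430]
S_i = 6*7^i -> [6, 42, 294, 2058, 14406]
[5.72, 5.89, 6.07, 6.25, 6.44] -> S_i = 5.72*1.03^i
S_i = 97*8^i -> [97, 776, 6208, 49664, 397312]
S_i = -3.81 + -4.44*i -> [-3.81, -8.25, -12.69, -17.13, -21.57]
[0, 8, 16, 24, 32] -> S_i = 0 + 8*i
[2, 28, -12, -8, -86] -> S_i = Random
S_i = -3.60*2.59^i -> [-3.6, -9.32, -24.15, -62.55, -161.99]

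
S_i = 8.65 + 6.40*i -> [8.65, 15.05, 21.45, 27.85, 34.25]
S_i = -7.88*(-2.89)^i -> [-7.88, 22.77, -65.81, 190.2, -549.69]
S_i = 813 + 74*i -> [813, 887, 961, 1035, 1109]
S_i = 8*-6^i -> [8, -48, 288, -1728, 10368]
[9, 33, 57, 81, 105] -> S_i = 9 + 24*i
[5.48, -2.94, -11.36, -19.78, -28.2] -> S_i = 5.48 + -8.42*i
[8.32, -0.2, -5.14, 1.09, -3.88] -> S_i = Random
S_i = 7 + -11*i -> [7, -4, -15, -26, -37]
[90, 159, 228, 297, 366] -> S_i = 90 + 69*i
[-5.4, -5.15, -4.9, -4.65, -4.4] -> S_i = -5.40 + 0.25*i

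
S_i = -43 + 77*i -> [-43, 34, 111, 188, 265]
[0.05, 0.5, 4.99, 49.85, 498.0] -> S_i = 0.05*9.99^i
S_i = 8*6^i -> [8, 48, 288, 1728, 10368]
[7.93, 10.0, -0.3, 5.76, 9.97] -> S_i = Random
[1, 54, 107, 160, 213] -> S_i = 1 + 53*i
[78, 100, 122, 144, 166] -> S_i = 78 + 22*i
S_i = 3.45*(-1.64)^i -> [3.45, -5.66, 9.28, -15.22, 24.96]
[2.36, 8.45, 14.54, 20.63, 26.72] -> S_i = 2.36 + 6.09*i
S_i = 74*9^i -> [74, 666, 5994, 53946, 485514]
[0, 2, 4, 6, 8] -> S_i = 0 + 2*i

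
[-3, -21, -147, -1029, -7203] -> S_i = -3*7^i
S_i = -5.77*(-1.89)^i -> [-5.77, 10.91, -20.61, 38.95, -73.62]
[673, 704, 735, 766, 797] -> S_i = 673 + 31*i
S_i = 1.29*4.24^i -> [1.29, 5.47, 23.19, 98.33, 416.92]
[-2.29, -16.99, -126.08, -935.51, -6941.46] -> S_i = -2.29*7.42^i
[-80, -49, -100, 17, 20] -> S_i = Random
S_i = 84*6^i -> [84, 504, 3024, 18144, 108864]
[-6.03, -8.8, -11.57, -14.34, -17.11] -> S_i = -6.03 + -2.77*i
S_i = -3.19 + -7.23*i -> [-3.19, -10.42, -17.65, -24.88, -32.11]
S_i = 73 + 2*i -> [73, 75, 77, 79, 81]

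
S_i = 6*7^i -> [6, 42, 294, 2058, 14406]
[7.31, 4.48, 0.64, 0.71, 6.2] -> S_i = Random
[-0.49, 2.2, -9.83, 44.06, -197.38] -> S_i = -0.49*(-4.48)^i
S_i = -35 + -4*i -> [-35, -39, -43, -47, -51]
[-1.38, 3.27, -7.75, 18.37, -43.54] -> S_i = -1.38*(-2.37)^i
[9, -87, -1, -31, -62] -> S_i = Random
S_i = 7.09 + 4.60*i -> [7.09, 11.69, 16.29, 20.89, 25.49]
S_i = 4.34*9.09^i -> [4.34, 39.45, 358.61, 3259.73, 29630.93]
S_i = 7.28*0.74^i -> [7.28, 5.39, 3.99, 2.95, 2.18]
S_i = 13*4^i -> [13, 52, 208, 832, 3328]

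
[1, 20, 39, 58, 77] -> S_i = 1 + 19*i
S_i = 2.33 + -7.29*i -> [2.33, -4.96, -12.25, -19.54, -26.83]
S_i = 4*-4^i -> [4, -16, 64, -256, 1024]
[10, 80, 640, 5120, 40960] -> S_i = 10*8^i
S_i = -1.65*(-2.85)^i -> [-1.65, 4.7, -13.4, 38.2, -108.86]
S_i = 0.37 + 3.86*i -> [0.37, 4.23, 8.09, 11.95, 15.81]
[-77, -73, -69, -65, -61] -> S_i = -77 + 4*i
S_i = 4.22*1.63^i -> [4.22, 6.88, 11.21, 18.28, 29.79]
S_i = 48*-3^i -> [48, -144, 432, -1296, 3888]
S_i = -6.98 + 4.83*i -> [-6.98, -2.15, 2.68, 7.51, 12.34]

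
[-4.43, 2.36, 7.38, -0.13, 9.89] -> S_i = Random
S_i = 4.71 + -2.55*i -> [4.71, 2.16, -0.39, -2.94, -5.49]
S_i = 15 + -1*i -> [15, 14, 13, 12, 11]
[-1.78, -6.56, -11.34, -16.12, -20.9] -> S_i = -1.78 + -4.78*i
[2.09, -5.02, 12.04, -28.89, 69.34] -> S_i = 2.09*(-2.40)^i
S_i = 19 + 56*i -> [19, 75, 131, 187, 243]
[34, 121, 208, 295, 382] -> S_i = 34 + 87*i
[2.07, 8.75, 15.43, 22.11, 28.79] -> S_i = 2.07 + 6.68*i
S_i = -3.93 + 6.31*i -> [-3.93, 2.38, 8.69, 15.0, 21.31]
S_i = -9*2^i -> [-9, -18, -36, -72, -144]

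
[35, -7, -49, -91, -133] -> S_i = 35 + -42*i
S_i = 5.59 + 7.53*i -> [5.59, 13.12, 20.65, 28.18, 35.71]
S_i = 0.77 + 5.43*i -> [0.77, 6.2, 11.63, 17.06, 22.49]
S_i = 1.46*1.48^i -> [1.46, 2.16, 3.2, 4.73, 7.0]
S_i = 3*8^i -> [3, 24, 192, 1536, 12288]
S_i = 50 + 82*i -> [50, 132, 214, 296, 378]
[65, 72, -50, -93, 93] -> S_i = Random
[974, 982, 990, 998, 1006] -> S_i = 974 + 8*i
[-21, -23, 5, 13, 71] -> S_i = Random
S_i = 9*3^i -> [9, 27, 81, 243, 729]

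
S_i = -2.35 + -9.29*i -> [-2.35, -11.64, -20.93, -30.22, -39.51]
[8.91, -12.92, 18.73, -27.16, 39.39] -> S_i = 8.91*(-1.45)^i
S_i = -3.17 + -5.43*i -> [-3.17, -8.6, -14.03, -19.46, -24.89]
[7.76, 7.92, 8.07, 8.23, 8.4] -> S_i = 7.76*1.02^i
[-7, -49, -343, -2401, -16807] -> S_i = -7*7^i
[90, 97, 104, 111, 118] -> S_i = 90 + 7*i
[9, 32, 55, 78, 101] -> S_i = 9 + 23*i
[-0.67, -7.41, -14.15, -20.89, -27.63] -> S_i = -0.67 + -6.74*i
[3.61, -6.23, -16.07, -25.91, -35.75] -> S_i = 3.61 + -9.84*i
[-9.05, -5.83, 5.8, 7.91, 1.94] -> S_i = Random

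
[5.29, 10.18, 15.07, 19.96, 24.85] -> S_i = 5.29 + 4.89*i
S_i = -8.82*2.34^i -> [-8.82, -20.64, -48.29, -113.01, -264.44]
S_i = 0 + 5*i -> [0, 5, 10, 15, 20]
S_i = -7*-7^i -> [-7, 49, -343, 2401, -16807]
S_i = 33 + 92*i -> [33, 125, 217, 309, 401]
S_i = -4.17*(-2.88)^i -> [-4.17, 12.01, -34.59, 99.61, -286.88]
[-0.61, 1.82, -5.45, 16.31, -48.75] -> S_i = -0.61*(-2.99)^i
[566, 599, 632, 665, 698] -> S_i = 566 + 33*i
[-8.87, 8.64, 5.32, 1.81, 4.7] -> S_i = Random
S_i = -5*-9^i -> [-5, 45, -405, 3645, -32805]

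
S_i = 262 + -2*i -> [262, 260, 258, 256, 254]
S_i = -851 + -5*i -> [-851, -856, -861, -866, -871]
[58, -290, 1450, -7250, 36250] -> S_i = 58*-5^i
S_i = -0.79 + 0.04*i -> [-0.79, -0.75, -0.71, -0.67, -0.63]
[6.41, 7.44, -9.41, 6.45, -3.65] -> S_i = Random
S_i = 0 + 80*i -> [0, 80, 160, 240, 320]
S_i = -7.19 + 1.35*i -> [-7.19, -5.84, -4.49, -3.14, -1.79]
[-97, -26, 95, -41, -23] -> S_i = Random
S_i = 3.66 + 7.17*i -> [3.66, 10.83, 18.0, 25.17, 32.34]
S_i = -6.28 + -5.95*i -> [-6.28, -12.23, -18.18, -24.13, -30.08]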